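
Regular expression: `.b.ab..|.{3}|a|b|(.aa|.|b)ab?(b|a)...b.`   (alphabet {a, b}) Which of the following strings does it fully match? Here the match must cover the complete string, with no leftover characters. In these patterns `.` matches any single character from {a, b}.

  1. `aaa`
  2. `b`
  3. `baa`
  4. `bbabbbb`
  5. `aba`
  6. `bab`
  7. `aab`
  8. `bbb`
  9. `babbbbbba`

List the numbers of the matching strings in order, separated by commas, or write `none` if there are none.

1 → match
2 → match
3 → match
4 → no match
5 → match
6 → match
7 → match
8 → match
9 → match

1, 2, 3, 5, 6, 7, 8, 9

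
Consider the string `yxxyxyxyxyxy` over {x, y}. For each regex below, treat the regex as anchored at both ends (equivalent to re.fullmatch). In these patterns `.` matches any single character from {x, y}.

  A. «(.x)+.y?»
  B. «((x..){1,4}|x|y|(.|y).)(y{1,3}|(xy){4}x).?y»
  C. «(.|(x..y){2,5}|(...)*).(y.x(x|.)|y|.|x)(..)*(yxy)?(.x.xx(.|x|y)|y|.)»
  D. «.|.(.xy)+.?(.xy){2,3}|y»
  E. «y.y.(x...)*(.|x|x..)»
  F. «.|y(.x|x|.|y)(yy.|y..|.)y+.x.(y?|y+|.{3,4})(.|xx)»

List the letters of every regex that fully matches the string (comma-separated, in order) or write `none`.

A → no match
B → match
C → match
D → no match
E → no match
F → no match

B, C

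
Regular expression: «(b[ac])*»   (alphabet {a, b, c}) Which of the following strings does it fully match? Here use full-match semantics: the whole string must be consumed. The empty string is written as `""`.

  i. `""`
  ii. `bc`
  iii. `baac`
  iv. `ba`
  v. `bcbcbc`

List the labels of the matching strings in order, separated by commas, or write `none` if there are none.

i → match
ii → match
iii → no match
iv → match
v → match

i, ii, iv, v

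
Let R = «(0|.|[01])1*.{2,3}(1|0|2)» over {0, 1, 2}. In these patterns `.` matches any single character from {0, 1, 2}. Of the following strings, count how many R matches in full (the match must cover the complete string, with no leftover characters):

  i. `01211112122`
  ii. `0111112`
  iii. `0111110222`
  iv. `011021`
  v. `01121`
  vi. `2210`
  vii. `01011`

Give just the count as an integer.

i. `01211112122` → no match
ii. `0111112` → match
iii. `0111110222` → match
iv. `011021` → match
v. `01121` → match
vi. `2210` → match
vii. `01011` → match
Total matched: 6

6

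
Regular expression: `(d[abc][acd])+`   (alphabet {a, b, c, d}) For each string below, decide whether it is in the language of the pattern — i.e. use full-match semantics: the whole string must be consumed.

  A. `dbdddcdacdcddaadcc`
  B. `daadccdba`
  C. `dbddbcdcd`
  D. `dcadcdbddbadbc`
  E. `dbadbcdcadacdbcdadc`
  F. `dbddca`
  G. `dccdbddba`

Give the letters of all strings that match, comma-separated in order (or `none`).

A → no match
B. `daadccdba` → match
C. `dbddbcdcd` → match
D → no match
E → no match
F. `dbddca` → match
G. `dccdbddba` → match

B, C, F, G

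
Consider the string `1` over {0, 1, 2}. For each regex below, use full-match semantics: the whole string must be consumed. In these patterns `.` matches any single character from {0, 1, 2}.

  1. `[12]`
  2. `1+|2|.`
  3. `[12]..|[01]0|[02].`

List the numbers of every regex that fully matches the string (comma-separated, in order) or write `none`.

1, 2

1 → match
2 → match
3 → no match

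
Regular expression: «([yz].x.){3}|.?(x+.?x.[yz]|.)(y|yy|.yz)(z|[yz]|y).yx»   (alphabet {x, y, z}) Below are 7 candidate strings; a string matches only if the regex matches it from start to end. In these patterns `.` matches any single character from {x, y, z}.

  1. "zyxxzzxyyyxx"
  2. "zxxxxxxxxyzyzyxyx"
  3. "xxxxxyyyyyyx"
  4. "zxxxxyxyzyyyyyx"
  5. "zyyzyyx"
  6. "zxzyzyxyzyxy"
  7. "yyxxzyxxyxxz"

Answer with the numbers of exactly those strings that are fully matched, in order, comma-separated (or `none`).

1 → match
2 → match
3 → match
4 → match
5 → match
6 → no match
7 → match

1, 2, 3, 4, 5, 7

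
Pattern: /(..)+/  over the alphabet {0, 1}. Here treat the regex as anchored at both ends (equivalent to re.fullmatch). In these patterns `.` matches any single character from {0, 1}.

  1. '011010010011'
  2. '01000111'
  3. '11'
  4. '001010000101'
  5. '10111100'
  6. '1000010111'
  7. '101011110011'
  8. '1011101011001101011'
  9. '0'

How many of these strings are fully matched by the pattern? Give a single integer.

1 → match
2 → match
3 → match
4 → match
5 → match
6 → match
7 → match
8 → no match
9 → no match
Total matched: 7

7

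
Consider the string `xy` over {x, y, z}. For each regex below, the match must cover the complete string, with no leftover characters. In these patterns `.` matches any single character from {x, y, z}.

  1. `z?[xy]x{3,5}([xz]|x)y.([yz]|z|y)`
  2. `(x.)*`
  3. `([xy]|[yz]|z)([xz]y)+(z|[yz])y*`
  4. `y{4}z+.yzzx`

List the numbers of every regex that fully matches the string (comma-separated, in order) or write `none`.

1 → no match
2 → match
3 → no match
4 → no match — must start with `y`

2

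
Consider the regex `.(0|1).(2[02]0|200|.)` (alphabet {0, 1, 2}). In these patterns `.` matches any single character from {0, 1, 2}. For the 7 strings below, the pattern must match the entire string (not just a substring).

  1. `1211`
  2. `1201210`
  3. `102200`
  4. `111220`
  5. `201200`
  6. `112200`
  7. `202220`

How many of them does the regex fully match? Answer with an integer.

5

1. `1211` → no match
2. `1201210` → no match
3. `102200` → match
4. `111220` → match
5. `201200` → match
6. `112200` → match
7. `202220` → match
Total matched: 5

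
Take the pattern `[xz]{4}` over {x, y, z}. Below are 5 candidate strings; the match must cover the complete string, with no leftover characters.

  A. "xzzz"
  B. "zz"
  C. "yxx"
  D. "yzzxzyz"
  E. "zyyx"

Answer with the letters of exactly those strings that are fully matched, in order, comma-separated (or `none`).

A

A. "xzzz" → match
B. "zz" → no match
C. "yxx" → no match
D. "yzzxzyz" → no match
E. "zyyx" → no match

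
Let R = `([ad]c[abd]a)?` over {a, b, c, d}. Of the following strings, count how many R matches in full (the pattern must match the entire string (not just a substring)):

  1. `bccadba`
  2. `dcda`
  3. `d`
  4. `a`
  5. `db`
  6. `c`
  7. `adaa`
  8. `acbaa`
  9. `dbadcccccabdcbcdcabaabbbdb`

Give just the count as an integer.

1. `bccadba` → no match
2. `dcda` → match
3. `d` → no match
4. `a` → no match
5. `db` → no match
6. `c` → no match
7. `adaa` → no match
8. `acbaa` → no match
9 → no match
Total matched: 1

1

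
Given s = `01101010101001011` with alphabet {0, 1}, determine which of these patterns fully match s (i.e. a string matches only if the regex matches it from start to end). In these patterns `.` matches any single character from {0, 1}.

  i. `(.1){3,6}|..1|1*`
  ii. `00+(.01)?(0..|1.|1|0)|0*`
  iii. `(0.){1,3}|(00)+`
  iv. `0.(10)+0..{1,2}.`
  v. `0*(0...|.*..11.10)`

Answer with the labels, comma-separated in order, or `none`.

iv

i → no match
ii → no match
iii → no match
iv → match
v → no match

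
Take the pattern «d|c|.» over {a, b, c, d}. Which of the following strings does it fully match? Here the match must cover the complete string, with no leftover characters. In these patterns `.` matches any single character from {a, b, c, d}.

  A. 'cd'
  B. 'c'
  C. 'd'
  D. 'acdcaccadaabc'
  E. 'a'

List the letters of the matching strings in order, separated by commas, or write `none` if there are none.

A → no match
B → match
C → match
D → no match
E → match

B, C, E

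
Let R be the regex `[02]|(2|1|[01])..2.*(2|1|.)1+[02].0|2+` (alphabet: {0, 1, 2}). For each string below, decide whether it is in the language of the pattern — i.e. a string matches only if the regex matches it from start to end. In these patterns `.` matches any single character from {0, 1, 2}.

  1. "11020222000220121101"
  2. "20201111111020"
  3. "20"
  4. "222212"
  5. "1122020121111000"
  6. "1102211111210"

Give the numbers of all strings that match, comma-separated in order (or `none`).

5, 6

1 → no match
2 → no match
3 → no match
4 → no match
5 → match
6 → match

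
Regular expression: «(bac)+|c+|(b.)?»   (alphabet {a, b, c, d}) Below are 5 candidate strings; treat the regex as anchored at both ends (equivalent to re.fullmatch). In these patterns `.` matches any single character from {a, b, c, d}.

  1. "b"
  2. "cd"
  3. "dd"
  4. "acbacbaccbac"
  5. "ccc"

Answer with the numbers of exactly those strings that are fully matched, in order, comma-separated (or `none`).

1 → no match
2 → no match
3 → no match
4 → no match
5 → match

5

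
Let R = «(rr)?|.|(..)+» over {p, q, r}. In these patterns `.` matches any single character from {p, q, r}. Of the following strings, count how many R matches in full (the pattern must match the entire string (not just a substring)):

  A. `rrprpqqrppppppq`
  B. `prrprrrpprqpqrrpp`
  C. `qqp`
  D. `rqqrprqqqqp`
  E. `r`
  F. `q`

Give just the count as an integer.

A → no match
B → no match
C. `qqp` → no match
D. `rqqrprqqqqp` → no match
E. `r` → match
F. `q` → match
Total matched: 2

2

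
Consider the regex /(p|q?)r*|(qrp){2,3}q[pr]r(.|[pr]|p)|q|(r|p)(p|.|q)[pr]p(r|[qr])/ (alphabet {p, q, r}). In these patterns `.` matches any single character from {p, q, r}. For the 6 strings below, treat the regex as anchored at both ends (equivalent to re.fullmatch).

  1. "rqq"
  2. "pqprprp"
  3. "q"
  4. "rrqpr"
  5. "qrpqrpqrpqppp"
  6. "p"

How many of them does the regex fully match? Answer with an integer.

1. "rqq" → no match
2. "pqprprp" → no match
3. "q" → match
4. "rrqpr" → no match
5 → no match
6. "p" → match
Total matched: 2

2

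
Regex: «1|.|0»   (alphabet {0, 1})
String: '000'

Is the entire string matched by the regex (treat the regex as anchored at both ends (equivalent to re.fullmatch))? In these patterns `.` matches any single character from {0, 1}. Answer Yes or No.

No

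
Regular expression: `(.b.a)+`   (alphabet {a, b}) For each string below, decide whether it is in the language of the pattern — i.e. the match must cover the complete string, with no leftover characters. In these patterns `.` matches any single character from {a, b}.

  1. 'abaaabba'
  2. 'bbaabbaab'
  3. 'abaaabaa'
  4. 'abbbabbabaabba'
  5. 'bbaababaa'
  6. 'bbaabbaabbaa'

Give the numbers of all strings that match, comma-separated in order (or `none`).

1, 3, 6

1. 'abaaabba' → match
2. 'bbaabbaab' → no match — must end with 'a'
3. 'abaaabaa' → match
4 → no match
5. 'bbaababaa' → no match
6. 'bbaabbaabbaa' → match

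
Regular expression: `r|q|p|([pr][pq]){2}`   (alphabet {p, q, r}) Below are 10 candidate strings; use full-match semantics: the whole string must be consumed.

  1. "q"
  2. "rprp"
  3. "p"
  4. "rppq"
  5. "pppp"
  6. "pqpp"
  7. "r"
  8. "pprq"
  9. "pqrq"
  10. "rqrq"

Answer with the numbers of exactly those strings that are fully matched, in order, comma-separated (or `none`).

1, 2, 3, 4, 5, 6, 7, 8, 9, 10

1 → match
2 → match
3 → match
4 → match
5 → match
6 → match
7 → match
8 → match
9 → match
10 → match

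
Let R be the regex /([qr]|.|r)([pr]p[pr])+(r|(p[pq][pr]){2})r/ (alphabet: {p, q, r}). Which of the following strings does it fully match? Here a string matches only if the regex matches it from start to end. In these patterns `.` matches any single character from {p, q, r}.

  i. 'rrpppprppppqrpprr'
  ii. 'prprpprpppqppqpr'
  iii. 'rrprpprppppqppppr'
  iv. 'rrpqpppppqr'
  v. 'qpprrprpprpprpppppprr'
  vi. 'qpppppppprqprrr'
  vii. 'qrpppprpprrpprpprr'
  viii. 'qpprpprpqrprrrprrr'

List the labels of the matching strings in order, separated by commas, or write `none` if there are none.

i → match
ii → no match
iii → match
iv → no match
v → match
vi → no match
vii → match
viii → no match

i, iii, v, vii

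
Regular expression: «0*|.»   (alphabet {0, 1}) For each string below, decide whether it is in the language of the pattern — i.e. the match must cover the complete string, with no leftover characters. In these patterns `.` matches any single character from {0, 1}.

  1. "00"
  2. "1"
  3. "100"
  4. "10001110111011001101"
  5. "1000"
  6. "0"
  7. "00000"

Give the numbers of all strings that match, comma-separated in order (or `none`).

1, 2, 6, 7

1. "00" → match
2. "1" → match
3. "100" → no match
4 → no match
5. "1000" → no match
6. "0" → match
7. "00000" → match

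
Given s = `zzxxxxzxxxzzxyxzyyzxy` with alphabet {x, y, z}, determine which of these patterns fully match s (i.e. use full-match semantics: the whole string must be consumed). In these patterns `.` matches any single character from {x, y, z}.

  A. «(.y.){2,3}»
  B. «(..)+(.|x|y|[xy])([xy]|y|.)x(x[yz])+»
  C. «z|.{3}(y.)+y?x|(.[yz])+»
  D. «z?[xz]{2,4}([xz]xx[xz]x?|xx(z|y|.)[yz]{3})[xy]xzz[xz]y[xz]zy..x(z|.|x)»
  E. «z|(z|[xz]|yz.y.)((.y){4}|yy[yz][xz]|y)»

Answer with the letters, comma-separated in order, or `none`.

A → no match
B → no match
C → no match
D → match
E → no match

D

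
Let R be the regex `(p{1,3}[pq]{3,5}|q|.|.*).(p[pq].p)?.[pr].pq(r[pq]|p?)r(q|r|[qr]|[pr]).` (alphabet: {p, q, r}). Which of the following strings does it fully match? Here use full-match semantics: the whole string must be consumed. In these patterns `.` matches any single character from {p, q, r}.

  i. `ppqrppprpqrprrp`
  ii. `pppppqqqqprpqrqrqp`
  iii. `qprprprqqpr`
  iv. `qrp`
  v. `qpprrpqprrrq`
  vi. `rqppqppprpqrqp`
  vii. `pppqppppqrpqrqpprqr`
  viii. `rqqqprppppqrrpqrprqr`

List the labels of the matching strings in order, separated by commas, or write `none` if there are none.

i → match
ii → match
iii → no match
iv → no match
v → no match
vi → match
vii → no match
viii → match

i, ii, vi, viii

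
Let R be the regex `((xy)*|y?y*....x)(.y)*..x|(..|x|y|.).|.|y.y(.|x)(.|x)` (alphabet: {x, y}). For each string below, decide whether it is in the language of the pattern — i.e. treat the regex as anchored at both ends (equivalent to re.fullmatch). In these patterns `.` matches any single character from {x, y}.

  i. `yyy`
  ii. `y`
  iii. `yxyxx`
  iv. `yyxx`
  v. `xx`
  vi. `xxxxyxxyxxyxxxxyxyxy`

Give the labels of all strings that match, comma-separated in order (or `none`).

i. `yyy` → match
ii. `y` → match
iii. `yxyxx` → match
iv. `yyxx` → no match
v. `xx` → match
vi → no match

i, ii, iii, v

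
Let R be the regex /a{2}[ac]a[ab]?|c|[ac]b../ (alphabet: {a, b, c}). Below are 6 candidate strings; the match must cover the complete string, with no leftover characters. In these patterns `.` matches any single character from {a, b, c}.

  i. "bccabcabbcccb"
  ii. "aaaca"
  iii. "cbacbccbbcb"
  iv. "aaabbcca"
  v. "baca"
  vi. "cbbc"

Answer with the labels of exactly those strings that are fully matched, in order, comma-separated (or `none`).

i → no match
ii → no match
iii → no match
iv → no match
v → no match
vi → match

vi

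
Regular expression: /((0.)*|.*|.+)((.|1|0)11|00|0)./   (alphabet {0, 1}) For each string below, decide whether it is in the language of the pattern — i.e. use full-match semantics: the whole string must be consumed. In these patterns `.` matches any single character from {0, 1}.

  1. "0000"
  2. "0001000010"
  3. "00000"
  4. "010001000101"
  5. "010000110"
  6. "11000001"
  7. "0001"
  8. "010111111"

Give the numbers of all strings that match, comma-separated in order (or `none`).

1, 3, 4, 5, 6, 7, 8

1 → match
2 → no match
3 → match
4 → match
5 → match
6 → match
7 → match
8 → match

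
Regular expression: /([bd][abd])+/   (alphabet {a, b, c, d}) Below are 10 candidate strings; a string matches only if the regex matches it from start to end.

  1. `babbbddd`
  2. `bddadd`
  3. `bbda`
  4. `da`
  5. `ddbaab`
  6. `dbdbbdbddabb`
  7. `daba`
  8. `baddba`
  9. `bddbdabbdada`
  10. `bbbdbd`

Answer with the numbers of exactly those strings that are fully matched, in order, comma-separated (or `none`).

1, 2, 3, 4, 6, 7, 8, 9, 10

1. `babbbddd` → match
2. `bddadd` → match
3. `bbda` → match
4. `da` → match
5. `ddbaab` → no match
6. `dbdbbdbddabb` → match
7. `daba` → match
8. `baddba` → match
9. `bddbdabbdada` → match
10. `bbbdbd` → match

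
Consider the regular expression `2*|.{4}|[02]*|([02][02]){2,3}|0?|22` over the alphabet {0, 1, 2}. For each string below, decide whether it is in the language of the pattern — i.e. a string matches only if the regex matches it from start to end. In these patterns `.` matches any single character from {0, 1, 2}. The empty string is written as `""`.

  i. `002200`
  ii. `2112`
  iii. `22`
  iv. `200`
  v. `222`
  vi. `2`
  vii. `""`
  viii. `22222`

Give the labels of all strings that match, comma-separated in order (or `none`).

i → match
ii → match
iii → match
iv → match
v → match
vi → match
vii → match
viii → match

i, ii, iii, iv, v, vi, vii, viii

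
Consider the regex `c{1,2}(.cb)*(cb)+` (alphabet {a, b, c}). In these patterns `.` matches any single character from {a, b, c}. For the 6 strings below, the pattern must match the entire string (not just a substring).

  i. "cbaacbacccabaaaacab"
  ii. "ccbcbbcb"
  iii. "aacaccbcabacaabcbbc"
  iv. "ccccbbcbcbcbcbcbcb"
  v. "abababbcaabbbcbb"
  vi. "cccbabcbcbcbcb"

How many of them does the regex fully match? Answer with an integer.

i → no match — must end with "cb"
ii. "ccbcbbcb" → no match
iii → no match — must start with "c"
iv → match
v → no match — must start with "c"
vi → no match
Total matched: 1

1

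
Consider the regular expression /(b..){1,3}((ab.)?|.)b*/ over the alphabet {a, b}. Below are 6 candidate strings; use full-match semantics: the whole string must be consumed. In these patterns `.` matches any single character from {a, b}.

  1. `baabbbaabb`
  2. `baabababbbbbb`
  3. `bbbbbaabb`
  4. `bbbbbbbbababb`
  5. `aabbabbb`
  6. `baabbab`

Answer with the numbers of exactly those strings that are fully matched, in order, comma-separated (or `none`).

1 → no match
2 → match
3 → match
4 → no match
5 → no match — must start with `b`
6 → match

2, 3, 6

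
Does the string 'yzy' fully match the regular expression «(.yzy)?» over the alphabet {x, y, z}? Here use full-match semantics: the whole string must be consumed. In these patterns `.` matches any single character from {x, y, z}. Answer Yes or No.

No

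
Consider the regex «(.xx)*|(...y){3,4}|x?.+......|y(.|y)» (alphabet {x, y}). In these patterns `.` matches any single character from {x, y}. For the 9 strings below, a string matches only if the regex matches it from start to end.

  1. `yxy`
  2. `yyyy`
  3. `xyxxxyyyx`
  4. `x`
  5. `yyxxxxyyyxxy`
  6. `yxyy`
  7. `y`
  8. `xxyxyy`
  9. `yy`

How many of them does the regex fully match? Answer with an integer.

3

1 → no match
2 → no match
3 → match
4 → no match
5 → match
6 → no match
7 → no match
8 → no match
9 → match
Total matched: 3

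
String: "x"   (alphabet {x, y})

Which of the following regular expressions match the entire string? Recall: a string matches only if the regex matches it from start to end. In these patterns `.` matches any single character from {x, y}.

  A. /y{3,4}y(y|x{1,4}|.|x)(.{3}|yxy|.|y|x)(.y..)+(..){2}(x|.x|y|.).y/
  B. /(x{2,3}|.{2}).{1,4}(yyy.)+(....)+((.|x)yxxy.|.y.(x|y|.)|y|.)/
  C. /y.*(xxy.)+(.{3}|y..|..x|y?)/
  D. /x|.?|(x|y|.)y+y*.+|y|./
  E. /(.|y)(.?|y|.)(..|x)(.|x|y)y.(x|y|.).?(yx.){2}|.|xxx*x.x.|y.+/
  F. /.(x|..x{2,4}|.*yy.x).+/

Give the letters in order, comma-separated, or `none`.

A → no match — must start with "y"
B → no match
C → no match — must start with "y"
D → match
E → match
F → no match

D, E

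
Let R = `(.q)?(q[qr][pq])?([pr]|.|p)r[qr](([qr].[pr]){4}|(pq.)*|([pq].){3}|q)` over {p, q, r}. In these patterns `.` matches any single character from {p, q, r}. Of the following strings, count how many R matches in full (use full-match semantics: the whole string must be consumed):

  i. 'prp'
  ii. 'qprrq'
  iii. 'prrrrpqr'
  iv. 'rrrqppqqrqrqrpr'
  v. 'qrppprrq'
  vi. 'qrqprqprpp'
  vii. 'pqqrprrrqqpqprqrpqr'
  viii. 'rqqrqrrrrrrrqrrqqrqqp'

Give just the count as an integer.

0

i → no match
ii → no match
iii → no match
iv → no match
v → no match
vi → no match
vii → no match
viii → no match
Total matched: 0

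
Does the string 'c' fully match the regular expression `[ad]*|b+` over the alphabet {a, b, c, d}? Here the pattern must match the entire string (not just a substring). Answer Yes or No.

No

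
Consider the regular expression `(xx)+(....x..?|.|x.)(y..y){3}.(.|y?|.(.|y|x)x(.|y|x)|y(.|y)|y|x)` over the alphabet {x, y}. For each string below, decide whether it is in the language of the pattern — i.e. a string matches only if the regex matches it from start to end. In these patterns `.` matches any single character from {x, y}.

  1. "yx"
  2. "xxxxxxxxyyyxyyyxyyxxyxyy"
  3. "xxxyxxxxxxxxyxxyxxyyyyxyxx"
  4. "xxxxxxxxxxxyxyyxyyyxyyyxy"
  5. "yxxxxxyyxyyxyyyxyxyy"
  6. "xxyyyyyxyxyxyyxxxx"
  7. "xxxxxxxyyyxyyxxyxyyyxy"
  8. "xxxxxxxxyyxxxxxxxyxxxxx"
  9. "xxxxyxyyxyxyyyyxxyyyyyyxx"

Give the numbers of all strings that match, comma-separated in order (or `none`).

1 → no match — must start with "xx"
2 → match
3 → no match
4 → no match
5 → no match — must start with "xx"
6 → no match
7 → no match
8 → no match
9 → no match

2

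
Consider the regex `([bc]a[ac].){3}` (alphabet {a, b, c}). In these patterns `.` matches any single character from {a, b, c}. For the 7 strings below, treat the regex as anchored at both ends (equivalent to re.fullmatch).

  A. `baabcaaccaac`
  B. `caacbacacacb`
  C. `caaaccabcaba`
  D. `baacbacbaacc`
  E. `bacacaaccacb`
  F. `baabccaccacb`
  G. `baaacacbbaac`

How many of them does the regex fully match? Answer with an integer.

4

A → match
B → match
C → no match
D → no match
E → match
F → no match
G → match
Total matched: 4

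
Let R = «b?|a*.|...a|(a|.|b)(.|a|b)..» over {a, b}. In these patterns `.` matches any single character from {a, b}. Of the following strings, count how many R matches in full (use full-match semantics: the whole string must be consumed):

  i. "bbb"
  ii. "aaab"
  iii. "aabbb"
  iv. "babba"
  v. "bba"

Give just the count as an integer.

i → no match
ii → match
iii → no match
iv → no match
v → no match
Total matched: 1

1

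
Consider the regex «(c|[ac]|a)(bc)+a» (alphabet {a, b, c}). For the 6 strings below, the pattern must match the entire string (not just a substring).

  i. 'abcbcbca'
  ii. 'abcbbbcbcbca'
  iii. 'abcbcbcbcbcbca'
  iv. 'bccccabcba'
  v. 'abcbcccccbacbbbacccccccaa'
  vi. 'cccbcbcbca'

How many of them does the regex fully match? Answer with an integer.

i → match
ii → no match
iii → match
iv → no match — must end with 'bca'
v → no match — must end with 'bca'
vi → no match
Total matched: 2

2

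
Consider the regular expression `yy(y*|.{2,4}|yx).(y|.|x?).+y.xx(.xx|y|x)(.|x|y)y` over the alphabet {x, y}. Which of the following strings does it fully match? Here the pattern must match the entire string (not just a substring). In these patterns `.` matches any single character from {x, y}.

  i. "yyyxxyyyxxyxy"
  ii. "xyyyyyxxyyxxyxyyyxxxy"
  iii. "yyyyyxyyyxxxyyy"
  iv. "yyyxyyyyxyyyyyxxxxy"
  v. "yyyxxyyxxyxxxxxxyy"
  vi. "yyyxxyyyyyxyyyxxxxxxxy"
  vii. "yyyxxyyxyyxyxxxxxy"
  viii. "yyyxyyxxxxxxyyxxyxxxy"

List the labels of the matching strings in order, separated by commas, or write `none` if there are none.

i → match
ii → no match — must start with "yy"
iii → match
iv → match
v → match
vi → match
vii → match
viii → match

i, iii, iv, v, vi, vii, viii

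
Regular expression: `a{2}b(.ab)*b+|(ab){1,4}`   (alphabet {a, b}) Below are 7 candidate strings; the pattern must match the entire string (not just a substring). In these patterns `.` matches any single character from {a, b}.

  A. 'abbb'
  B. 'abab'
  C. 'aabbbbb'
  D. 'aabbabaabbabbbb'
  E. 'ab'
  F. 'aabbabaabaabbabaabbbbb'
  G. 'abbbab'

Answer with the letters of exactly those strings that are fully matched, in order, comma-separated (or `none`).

B, C, D, E, F

A → no match
B → match
C → match
D → match
E → match
F → match
G → no match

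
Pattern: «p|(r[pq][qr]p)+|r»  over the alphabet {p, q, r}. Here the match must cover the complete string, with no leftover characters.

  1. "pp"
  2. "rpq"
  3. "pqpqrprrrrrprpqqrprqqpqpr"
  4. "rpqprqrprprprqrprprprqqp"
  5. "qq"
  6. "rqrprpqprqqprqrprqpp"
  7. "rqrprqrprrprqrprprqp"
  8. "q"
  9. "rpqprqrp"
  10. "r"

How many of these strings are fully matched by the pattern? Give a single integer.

3

1. "pp" → no match
2. "rpq" → no match
3 → no match
4 → match
5. "qq" → no match
6 → no match
7 → no match
8. "q" → no match
9. "rpqprqrp" → match
10. "r" → match
Total matched: 3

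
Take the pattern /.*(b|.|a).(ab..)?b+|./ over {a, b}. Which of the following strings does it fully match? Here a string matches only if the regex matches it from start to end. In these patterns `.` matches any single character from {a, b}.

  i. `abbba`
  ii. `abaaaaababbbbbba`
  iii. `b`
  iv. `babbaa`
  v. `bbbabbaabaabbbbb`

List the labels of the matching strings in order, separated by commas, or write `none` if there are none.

iii, v

i → no match
ii → no match
iii → match
iv → no match
v → match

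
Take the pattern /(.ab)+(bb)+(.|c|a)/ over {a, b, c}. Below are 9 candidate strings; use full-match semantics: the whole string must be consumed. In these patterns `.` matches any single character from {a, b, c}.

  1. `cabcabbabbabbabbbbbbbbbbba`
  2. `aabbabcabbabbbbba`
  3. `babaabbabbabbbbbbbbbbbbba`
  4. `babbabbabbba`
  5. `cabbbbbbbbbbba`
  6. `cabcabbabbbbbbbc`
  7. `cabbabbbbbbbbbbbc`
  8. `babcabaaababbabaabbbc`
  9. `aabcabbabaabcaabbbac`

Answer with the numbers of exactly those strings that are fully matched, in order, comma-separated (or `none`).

1, 2, 3, 4, 5, 6, 7

1 → match
2 → match
3 → match
4 → match
5 → match
6 → match
7 → match
8 → no match
9 → no match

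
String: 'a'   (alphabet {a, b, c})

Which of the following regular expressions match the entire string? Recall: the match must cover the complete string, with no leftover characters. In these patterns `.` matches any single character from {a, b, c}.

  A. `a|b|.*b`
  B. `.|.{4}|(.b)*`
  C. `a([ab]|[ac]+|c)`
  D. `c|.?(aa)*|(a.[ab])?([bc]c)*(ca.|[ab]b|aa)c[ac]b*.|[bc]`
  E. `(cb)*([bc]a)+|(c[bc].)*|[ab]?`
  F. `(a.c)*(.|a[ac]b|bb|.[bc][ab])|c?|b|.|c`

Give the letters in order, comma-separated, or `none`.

A, B, D, E, F

A → match
B → match
C → no match
D → match
E → match
F → match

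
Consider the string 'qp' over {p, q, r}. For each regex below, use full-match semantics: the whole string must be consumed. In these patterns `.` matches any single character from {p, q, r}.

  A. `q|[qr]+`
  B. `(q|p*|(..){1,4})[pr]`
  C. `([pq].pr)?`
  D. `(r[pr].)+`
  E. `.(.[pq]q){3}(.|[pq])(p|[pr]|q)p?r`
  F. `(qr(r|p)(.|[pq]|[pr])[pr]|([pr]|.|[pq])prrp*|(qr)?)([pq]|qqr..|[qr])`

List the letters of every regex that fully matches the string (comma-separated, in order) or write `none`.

A → no match
B → match
C → no match
D → no match — must start with 'r'
E → no match — must end with 'r'
F → no match

B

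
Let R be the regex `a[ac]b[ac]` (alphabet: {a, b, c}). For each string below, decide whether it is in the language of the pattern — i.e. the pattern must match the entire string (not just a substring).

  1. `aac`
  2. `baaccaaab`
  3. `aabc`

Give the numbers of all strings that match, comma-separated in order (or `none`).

1. `aac` → no match
2. `baaccaaab` → no match — must start with `a`
3. `aabc` → match

3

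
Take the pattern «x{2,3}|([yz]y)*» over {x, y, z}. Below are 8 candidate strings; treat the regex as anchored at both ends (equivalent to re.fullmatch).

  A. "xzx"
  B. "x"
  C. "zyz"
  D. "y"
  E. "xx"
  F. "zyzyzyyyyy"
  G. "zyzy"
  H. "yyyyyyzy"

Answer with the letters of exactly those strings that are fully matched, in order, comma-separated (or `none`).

E, F, G, H

A → no match
B → no match
C → no match
D → no match
E → match
F → match
G → match
H → match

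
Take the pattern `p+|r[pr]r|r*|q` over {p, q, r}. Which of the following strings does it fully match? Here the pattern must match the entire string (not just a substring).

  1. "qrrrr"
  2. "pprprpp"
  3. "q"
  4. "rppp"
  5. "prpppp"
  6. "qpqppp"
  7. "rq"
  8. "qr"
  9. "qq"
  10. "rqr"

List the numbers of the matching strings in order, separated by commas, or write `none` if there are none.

3

1. "qrrrr" → no match
2. "pprprpp" → no match
3. "q" → match
4. "rppp" → no match
5. "prpppp" → no match
6. "qpqppp" → no match
7. "rq" → no match
8. "qr" → no match
9. "qq" → no match
10. "rqr" → no match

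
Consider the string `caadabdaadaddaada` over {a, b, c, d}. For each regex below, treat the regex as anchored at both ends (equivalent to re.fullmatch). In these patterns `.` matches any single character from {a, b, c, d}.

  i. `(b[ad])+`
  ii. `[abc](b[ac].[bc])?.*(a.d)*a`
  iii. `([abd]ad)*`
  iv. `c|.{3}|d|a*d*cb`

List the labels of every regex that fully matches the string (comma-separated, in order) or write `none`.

ii

i → no match — must start with `b`
ii → match
iii → no match
iv → no match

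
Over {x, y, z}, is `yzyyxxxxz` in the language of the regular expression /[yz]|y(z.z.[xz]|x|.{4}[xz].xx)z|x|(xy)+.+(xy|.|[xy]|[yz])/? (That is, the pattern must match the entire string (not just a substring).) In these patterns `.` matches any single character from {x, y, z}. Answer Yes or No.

No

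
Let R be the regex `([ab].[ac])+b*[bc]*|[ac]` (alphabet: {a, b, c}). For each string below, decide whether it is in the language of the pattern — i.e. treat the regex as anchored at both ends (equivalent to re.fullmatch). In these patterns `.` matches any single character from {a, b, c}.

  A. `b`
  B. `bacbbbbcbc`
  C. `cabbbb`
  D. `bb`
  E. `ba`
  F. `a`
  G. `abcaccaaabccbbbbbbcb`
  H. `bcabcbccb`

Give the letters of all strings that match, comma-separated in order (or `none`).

A. `b` → no match
B. `bacbbbbcbc` → match
C. `cabbbb` → no match
D. `bb` → no match
E. `ba` → no match
F. `a` → match
G → match
H. `bcabcbccb` → match

B, F, G, H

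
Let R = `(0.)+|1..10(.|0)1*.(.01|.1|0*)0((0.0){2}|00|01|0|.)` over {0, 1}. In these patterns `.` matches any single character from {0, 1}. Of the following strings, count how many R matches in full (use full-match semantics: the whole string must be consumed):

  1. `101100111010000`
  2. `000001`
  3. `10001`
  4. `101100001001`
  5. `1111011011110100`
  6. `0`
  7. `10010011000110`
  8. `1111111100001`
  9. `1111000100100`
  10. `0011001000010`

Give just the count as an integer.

2

1 → no match
2 → match
3 → no match
4 → match
5 → no match
6 → no match
7 → no match
8 → no match
9 → no match
10 → no match
Total matched: 2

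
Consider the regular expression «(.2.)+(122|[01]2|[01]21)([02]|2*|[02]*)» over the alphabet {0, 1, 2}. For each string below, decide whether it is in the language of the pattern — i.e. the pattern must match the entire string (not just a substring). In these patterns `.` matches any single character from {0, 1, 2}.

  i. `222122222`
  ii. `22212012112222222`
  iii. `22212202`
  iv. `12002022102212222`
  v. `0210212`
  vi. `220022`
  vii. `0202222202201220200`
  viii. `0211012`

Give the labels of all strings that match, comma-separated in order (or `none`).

i → match
ii → match
iii → match
iv → match
v → match
vi → match
vii → match
viii → no match

i, ii, iii, iv, v, vi, vii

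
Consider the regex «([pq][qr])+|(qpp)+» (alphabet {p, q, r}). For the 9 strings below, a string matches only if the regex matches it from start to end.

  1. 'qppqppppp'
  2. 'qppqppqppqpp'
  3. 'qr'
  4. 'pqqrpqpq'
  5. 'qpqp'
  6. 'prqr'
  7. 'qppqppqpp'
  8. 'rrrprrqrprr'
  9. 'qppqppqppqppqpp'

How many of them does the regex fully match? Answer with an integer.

6

1 → no match
2 → match
3 → match
4 → match
5 → no match
6 → match
7 → match
8 → no match
9 → match
Total matched: 6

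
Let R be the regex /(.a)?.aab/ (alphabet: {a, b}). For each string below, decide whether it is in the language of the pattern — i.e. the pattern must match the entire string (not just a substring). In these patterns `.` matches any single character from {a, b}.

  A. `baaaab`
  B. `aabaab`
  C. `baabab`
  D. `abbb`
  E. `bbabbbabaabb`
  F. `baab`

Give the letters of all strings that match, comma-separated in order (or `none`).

A → match
B → match
C → no match — must end with `aab`
D → no match — must end with `aab`
E → no match — must end with `aab`
F → match

A, B, F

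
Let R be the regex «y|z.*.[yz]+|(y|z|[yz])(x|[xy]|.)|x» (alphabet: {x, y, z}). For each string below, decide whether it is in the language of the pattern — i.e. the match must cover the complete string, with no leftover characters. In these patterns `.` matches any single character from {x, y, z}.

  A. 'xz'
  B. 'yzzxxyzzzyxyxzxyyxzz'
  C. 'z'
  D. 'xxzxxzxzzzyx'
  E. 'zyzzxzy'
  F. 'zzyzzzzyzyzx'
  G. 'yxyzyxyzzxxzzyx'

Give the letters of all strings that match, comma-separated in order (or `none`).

A → no match
B → no match
C → no match
D → no match
E → match
F → no match
G → no match

E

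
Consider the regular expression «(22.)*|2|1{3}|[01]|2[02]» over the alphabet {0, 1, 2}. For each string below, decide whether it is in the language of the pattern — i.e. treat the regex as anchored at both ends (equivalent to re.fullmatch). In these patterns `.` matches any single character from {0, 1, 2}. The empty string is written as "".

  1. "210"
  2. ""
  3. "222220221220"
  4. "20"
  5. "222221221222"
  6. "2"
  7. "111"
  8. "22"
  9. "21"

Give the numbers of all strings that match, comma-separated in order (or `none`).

1 → no match
2 → match
3 → match
4 → match
5 → match
6 → match
7 → match
8 → match
9 → no match

2, 3, 4, 5, 6, 7, 8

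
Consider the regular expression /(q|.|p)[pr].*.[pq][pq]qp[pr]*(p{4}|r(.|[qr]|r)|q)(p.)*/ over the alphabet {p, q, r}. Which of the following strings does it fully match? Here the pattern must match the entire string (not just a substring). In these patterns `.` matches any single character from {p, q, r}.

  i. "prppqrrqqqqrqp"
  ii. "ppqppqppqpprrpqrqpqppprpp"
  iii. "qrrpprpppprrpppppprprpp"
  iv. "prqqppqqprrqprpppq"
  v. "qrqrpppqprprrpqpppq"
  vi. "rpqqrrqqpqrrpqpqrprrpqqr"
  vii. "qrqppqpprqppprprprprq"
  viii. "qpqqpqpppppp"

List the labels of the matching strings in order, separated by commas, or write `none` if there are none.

iv, v, viii

i → no match
ii → no match
iii → no match
iv → match
v → match
vi → no match
vii → no match
viii. "qpqqpqpppppp" → match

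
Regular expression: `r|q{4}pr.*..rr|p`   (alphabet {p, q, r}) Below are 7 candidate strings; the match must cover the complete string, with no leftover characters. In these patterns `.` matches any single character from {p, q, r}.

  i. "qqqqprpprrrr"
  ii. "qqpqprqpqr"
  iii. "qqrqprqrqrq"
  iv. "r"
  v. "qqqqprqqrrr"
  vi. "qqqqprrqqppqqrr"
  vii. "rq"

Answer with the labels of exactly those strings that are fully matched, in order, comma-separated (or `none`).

i → match
ii → no match
iii → no match
iv → match
v → match
vi → match
vii → no match

i, iv, v, vi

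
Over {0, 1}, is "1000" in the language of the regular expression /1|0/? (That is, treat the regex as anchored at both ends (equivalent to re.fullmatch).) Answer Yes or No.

No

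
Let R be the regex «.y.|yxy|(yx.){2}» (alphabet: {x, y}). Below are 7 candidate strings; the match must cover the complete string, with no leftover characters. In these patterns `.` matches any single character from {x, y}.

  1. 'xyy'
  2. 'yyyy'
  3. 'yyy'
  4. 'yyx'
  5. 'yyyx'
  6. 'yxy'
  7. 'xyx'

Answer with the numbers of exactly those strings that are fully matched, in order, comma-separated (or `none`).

1 → match
2 → no match
3 → match
4 → match
5 → no match
6 → match
7 → match

1, 3, 4, 6, 7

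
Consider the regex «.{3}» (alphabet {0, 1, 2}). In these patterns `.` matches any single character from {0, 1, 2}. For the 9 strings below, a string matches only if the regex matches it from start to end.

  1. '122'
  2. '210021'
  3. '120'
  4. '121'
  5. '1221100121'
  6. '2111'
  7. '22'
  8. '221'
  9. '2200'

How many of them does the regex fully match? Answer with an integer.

1 → match
2 → no match
3 → match
4 → match
5 → no match
6 → no match
7 → no match
8 → match
9 → no match
Total matched: 4

4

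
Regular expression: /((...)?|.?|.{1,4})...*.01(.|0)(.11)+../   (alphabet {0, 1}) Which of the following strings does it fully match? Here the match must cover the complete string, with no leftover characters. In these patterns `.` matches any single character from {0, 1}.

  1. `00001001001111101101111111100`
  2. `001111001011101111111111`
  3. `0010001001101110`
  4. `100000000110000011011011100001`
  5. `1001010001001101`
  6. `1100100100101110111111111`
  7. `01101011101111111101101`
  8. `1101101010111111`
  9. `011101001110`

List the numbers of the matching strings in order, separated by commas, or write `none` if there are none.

1, 2, 3, 5, 7, 9

1 → match
2 → match
3 → match
4 → no match
5 → match
6 → no match
7 → match
8 → no match
9 → match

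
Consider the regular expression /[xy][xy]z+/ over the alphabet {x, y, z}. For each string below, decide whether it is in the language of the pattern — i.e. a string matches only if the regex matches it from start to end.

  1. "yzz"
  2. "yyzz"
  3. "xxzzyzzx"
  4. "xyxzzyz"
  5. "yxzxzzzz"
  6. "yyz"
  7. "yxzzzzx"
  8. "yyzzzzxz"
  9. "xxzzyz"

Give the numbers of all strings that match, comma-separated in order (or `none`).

1 → no match
2 → match
3 → no match — must end with "z"
4 → no match
5 → no match
6 → match
7 → no match — must end with "z"
8 → no match
9 → no match

2, 6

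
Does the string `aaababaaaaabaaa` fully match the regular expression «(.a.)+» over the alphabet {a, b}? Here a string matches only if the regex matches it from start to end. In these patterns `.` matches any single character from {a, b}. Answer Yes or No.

Yes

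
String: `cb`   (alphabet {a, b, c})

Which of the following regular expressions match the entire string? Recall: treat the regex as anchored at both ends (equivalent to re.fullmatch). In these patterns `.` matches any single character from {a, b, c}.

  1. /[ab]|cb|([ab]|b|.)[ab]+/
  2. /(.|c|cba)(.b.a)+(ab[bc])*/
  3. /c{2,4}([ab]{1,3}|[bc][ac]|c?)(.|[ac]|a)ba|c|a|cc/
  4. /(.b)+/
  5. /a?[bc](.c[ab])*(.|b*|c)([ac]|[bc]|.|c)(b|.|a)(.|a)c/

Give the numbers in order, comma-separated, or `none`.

1, 4

1 → match
2 → no match
3 → no match
4 → match
5 → no match — must end with `c`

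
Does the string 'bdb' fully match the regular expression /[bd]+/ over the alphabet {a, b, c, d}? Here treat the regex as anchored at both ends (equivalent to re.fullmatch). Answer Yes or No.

Yes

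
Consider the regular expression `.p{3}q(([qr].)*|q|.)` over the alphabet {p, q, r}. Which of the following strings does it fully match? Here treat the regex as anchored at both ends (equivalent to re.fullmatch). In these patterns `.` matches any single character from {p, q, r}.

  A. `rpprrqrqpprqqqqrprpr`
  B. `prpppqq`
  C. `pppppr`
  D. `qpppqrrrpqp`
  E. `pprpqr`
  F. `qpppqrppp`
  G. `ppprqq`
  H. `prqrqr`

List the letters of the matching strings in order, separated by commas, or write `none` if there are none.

D

A → no match
B. `prpppqq` → no match
C. `pppppr` → no match
D. `qpppqrrrpqp` → match
E. `pprpqr` → no match
F. `qpppqrppp` → no match
G. `ppprqq` → no match
H. `prqrqr` → no match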